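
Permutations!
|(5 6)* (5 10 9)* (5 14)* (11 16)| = |(5 6 10 9 14)(11 16)| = 10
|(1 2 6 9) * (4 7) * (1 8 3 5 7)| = 9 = |(1 2 6 9 8 3 5 7 4)|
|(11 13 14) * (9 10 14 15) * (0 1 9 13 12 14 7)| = 30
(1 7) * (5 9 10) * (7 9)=(1 9 10 5 7)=[0, 9, 2, 3, 4, 7, 6, 1, 8, 10, 5]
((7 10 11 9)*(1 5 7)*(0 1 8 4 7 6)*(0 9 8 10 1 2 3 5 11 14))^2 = (0 3 6 10)(1 8 7 11 4)(2 5 9 14)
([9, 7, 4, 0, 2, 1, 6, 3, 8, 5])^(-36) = (9)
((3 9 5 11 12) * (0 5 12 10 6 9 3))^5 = (0 9 10 5 12 6 11)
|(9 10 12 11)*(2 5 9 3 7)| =8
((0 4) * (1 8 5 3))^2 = ((0 4)(1 8 5 3))^2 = (1 5)(3 8)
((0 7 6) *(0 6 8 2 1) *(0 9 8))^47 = (0 7)(1 2 8 9)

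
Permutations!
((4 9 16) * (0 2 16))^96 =((0 2 16 4 9))^96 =(0 2 16 4 9)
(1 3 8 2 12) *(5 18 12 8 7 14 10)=(1 3 7 14 10 5 18 12)(2 8)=[0, 3, 8, 7, 4, 18, 6, 14, 2, 9, 5, 11, 1, 13, 10, 15, 16, 17, 12]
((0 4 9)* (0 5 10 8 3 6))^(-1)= ((0 4 9 5 10 8 3 6))^(-1)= (0 6 3 8 10 5 9 4)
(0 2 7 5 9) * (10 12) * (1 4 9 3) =[2, 4, 7, 1, 9, 3, 6, 5, 8, 0, 12, 11, 10] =(0 2 7 5 3 1 4 9)(10 12)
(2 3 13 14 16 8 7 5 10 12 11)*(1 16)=(1 16 8 7 5 10 12 11 2 3 13 14)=[0, 16, 3, 13, 4, 10, 6, 5, 7, 9, 12, 2, 11, 14, 1, 15, 8]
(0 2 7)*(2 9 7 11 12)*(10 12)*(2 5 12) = (0 9 7)(2 11 10)(5 12) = [9, 1, 11, 3, 4, 12, 6, 0, 8, 7, 2, 10, 5]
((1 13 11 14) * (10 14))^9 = ((1 13 11 10 14))^9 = (1 14 10 11 13)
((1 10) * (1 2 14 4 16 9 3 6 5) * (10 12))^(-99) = (16)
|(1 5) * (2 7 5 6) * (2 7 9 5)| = |(1 6 7 2 9 5)| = 6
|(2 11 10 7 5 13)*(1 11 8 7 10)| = |(1 11)(2 8 7 5 13)| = 10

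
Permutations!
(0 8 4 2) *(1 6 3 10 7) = (0 8 4 2)(1 6 3 10 7) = [8, 6, 0, 10, 2, 5, 3, 1, 4, 9, 7]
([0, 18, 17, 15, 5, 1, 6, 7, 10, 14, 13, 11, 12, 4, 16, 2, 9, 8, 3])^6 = (1 8 18 10 3 13 15 4 2 5 17)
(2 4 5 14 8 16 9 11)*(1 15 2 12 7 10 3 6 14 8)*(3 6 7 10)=(1 15 2 4 5 8 16 9 11 12 10 6 14)(3 7)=[0, 15, 4, 7, 5, 8, 14, 3, 16, 11, 6, 12, 10, 13, 1, 2, 9]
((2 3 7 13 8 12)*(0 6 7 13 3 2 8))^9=(0 13 3 7 6)(8 12)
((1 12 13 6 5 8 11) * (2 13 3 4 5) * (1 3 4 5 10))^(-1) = ((1 12 4 10)(2 13 6)(3 5 8 11))^(-1) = (1 10 4 12)(2 6 13)(3 11 8 5)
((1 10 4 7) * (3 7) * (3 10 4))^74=((1 4 10 3 7))^74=(1 7 3 10 4)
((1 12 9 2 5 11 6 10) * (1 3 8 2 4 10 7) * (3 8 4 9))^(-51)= (1 10 11 12 8 6 3 2 7 4 5)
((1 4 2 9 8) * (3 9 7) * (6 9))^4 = (1 3)(2 9)(4 6)(7 8)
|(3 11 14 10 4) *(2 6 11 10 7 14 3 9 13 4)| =|(2 6 11 3 10)(4 9 13)(7 14)| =30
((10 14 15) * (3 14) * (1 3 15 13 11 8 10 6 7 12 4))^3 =((1 3 14 13 11 8 10 15 6 7 12 4))^3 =(1 13 10 7)(3 11 15 12)(4 14 8 6)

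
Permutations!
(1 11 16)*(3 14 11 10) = (1 10 3 14 11 16) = [0, 10, 2, 14, 4, 5, 6, 7, 8, 9, 3, 16, 12, 13, 11, 15, 1]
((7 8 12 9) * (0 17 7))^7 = (0 17 7 8 12 9)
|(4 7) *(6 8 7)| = |(4 6 8 7)| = 4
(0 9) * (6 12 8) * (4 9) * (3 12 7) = [4, 1, 2, 12, 9, 5, 7, 3, 6, 0, 10, 11, 8] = (0 4 9)(3 12 8 6 7)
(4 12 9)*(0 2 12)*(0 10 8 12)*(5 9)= (0 2)(4 10 8 12 5 9)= [2, 1, 0, 3, 10, 9, 6, 7, 12, 4, 8, 11, 5]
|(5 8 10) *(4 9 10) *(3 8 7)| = |(3 8 4 9 10 5 7)| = 7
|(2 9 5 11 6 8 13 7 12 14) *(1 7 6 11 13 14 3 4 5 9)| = |(1 7 12 3 4 5 13 6 8 14 2)| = 11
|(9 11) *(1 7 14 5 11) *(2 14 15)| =8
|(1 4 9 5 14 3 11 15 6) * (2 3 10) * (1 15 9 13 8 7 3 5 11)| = |(1 4 13 8 7 3)(2 5 14 10)(6 15)(9 11)| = 12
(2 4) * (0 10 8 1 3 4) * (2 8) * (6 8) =(0 10 2)(1 3 4 6 8) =[10, 3, 0, 4, 6, 5, 8, 7, 1, 9, 2]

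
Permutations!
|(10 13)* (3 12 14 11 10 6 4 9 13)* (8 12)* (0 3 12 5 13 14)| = 12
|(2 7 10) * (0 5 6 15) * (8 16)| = 12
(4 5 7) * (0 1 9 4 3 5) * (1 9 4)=(0 9 1 4)(3 5 7)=[9, 4, 2, 5, 0, 7, 6, 3, 8, 1]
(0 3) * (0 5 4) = (0 3 5 4) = [3, 1, 2, 5, 0, 4]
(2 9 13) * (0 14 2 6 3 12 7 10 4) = (0 14 2 9 13 6 3 12 7 10 4) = [14, 1, 9, 12, 0, 5, 3, 10, 8, 13, 4, 11, 7, 6, 2]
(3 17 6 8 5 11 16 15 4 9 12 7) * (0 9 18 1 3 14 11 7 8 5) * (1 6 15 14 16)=(0 9 12 8)(1 3 17 15 4 18 6 5 7 16 14 11)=[9, 3, 2, 17, 18, 7, 5, 16, 0, 12, 10, 1, 8, 13, 11, 4, 14, 15, 6]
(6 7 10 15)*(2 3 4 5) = (2 3 4 5)(6 7 10 15) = [0, 1, 3, 4, 5, 2, 7, 10, 8, 9, 15, 11, 12, 13, 14, 6]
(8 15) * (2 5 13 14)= (2 5 13 14)(8 15)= [0, 1, 5, 3, 4, 13, 6, 7, 15, 9, 10, 11, 12, 14, 2, 8]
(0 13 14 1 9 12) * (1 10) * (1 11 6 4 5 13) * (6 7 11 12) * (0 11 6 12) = (0 1 9 12 11 7 6 4 5 13 14 10) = [1, 9, 2, 3, 5, 13, 4, 6, 8, 12, 0, 7, 11, 14, 10]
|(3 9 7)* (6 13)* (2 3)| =4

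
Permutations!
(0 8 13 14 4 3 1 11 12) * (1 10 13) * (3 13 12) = [8, 11, 2, 10, 13, 5, 6, 7, 1, 9, 12, 3, 0, 14, 4] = (0 8 1 11 3 10 12)(4 13 14)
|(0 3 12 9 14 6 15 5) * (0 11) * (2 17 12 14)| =28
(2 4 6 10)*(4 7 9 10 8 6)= [0, 1, 7, 3, 4, 5, 8, 9, 6, 10, 2]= (2 7 9 10)(6 8)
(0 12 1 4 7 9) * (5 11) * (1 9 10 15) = (0 12 9)(1 4 7 10 15)(5 11) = [12, 4, 2, 3, 7, 11, 6, 10, 8, 0, 15, 5, 9, 13, 14, 1]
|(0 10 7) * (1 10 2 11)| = 6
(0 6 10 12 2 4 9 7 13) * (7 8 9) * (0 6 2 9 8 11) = (0 2 4 7 13 6 10 12 9 11) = [2, 1, 4, 3, 7, 5, 10, 13, 8, 11, 12, 0, 9, 6]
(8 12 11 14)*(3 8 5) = (3 8 12 11 14 5) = [0, 1, 2, 8, 4, 3, 6, 7, 12, 9, 10, 14, 11, 13, 5]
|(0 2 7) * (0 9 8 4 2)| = 5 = |(2 7 9 8 4)|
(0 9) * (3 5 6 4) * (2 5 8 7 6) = (0 9)(2 5)(3 8 7 6 4) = [9, 1, 5, 8, 3, 2, 4, 6, 7, 0]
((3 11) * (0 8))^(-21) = (0 8)(3 11) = ((0 8)(3 11))^(-21)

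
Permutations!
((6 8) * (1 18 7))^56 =(1 7 18) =((1 18 7)(6 8))^56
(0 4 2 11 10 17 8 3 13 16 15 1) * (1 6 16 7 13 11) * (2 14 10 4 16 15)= (0 16 2 1)(3 11 4 14 10 17 8)(6 15)(7 13)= [16, 0, 1, 11, 14, 5, 15, 13, 3, 9, 17, 4, 12, 7, 10, 6, 2, 8]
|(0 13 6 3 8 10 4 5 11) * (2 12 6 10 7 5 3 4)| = 12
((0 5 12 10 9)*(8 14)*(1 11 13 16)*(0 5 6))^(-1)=(0 6)(1 16 13 11)(5 9 10 12)(8 14)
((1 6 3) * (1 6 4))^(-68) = (6)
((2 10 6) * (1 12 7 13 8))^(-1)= (1 8 13 7 12)(2 6 10)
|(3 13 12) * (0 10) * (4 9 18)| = |(0 10)(3 13 12)(4 9 18)| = 6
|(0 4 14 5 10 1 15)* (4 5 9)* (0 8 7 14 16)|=|(0 5 10 1 15 8 7 14 9 4 16)|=11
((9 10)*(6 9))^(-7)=(6 10 9)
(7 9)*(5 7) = [0, 1, 2, 3, 4, 7, 6, 9, 8, 5] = (5 7 9)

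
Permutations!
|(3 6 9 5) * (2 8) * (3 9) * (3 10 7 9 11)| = |(2 8)(3 6 10 7 9 5 11)| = 14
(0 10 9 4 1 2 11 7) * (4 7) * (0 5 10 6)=[6, 2, 11, 3, 1, 10, 0, 5, 8, 7, 9, 4]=(0 6)(1 2 11 4)(5 10 9 7)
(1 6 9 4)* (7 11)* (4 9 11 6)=[0, 4, 2, 3, 1, 5, 11, 6, 8, 9, 10, 7]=(1 4)(6 11 7)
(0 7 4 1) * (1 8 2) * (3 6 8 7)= [3, 0, 1, 6, 7, 5, 8, 4, 2]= (0 3 6 8 2 1)(4 7)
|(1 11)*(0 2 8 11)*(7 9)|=10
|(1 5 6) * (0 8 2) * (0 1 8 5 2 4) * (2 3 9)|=|(0 5 6 8 4)(1 3 9 2)|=20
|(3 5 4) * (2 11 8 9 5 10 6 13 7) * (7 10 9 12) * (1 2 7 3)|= 9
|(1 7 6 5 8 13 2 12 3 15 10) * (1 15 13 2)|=18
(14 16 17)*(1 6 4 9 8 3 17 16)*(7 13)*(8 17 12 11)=(1 6 4 9 17 14)(3 12 11 8)(7 13)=[0, 6, 2, 12, 9, 5, 4, 13, 3, 17, 10, 8, 11, 7, 1, 15, 16, 14]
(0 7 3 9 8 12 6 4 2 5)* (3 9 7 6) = [6, 1, 5, 7, 2, 0, 4, 9, 12, 8, 10, 11, 3] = (0 6 4 2 5)(3 7 9 8 12)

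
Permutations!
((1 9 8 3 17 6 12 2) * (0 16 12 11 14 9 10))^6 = ((0 16 12 2 1 10)(3 17 6 11 14 9 8))^6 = (3 8 9 14 11 6 17)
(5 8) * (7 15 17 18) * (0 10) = [10, 1, 2, 3, 4, 8, 6, 15, 5, 9, 0, 11, 12, 13, 14, 17, 16, 18, 7] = (0 10)(5 8)(7 15 17 18)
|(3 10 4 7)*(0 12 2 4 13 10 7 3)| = 6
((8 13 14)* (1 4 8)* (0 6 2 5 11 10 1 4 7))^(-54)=((0 6 2 5 11 10 1 7)(4 8 13 14))^(-54)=(0 2 11 1)(4 13)(5 10 7 6)(8 14)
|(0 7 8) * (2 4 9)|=|(0 7 8)(2 4 9)|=3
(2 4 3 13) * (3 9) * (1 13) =(1 13 2 4 9 3) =[0, 13, 4, 1, 9, 5, 6, 7, 8, 3, 10, 11, 12, 2]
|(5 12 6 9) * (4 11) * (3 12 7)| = 6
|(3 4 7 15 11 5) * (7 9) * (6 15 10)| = 9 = |(3 4 9 7 10 6 15 11 5)|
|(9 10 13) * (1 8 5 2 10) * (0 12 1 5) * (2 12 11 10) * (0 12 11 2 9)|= 21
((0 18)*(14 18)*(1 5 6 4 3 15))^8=((0 14 18)(1 5 6 4 3 15))^8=(0 18 14)(1 6 3)(4 15 5)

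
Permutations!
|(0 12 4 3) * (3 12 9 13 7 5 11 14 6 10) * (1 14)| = 22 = |(0 9 13 7 5 11 1 14 6 10 3)(4 12)|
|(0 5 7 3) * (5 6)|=|(0 6 5 7 3)|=5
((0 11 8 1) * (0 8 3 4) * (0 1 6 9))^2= ((0 11 3 4 1 8 6 9))^2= (0 3 1 6)(4 8 9 11)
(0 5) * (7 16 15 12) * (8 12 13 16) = [5, 1, 2, 3, 4, 0, 6, 8, 12, 9, 10, 11, 7, 16, 14, 13, 15] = (0 5)(7 8 12)(13 16 15)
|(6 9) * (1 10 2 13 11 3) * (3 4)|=14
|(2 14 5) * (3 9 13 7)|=12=|(2 14 5)(3 9 13 7)|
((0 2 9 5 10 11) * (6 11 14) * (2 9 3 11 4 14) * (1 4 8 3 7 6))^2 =(0 5 2 6 3)(1 14 4)(7 8 11 9 10)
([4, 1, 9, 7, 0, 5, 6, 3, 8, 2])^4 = [0, 1, 2, 3, 4, 5, 6, 7, 8, 9]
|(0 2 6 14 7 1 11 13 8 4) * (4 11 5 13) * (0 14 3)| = 8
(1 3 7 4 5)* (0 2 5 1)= [2, 3, 5, 7, 1, 0, 6, 4]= (0 2 5)(1 3 7 4)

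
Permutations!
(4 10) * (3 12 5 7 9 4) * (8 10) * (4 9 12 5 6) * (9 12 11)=(3 5 7 11 9 12 6 4 8 10)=[0, 1, 2, 5, 8, 7, 4, 11, 10, 12, 3, 9, 6]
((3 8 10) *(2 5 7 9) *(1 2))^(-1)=((1 2 5 7 9)(3 8 10))^(-1)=(1 9 7 5 2)(3 10 8)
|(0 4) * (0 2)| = 3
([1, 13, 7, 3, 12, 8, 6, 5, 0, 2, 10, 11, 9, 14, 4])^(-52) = [14, 4, 8, 3, 2, 1, 6, 0, 13, 5, 10, 11, 7, 12, 9]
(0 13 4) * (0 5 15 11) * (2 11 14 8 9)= (0 13 4 5 15 14 8 9 2 11)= [13, 1, 11, 3, 5, 15, 6, 7, 9, 2, 10, 0, 12, 4, 8, 14]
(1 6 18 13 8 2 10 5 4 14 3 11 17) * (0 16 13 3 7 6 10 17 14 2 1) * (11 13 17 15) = [16, 10, 15, 13, 2, 4, 18, 6, 1, 9, 5, 14, 12, 8, 7, 11, 17, 0, 3] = (0 16 17)(1 10 5 4 2 15 11 14 7 6 18 3 13 8)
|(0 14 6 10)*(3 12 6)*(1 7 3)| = |(0 14 1 7 3 12 6 10)| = 8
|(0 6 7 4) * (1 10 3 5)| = |(0 6 7 4)(1 10 3 5)| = 4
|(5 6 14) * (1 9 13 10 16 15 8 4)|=|(1 9 13 10 16 15 8 4)(5 6 14)|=24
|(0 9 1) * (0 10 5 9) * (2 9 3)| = 6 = |(1 10 5 3 2 9)|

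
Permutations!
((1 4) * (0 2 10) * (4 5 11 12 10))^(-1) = ((0 2 4 1 5 11 12 10))^(-1) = (0 10 12 11 5 1 4 2)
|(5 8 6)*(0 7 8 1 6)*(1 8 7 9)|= |(0 9 1 6 5 8)|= 6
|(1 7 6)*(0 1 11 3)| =|(0 1 7 6 11 3)| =6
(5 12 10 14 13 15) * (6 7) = (5 12 10 14 13 15)(6 7) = [0, 1, 2, 3, 4, 12, 7, 6, 8, 9, 14, 11, 10, 15, 13, 5]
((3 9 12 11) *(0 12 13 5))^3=((0 12 11 3 9 13 5))^3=(0 3 5 11 13 12 9)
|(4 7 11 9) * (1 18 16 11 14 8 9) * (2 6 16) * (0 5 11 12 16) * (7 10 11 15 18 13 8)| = 42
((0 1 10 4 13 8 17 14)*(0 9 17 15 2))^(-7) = (0 1 10 4 13 8 15 2)(9 14 17)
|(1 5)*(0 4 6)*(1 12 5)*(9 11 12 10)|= |(0 4 6)(5 10 9 11 12)|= 15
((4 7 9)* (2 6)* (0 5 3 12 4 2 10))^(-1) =(0 10 6 2 9 7 4 12 3 5)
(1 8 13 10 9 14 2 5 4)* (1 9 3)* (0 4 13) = (0 4 9 14 2 5 13 10 3 1 8) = [4, 8, 5, 1, 9, 13, 6, 7, 0, 14, 3, 11, 12, 10, 2]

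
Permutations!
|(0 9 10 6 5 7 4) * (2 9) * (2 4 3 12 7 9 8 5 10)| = |(0 4)(2 8 5 9)(3 12 7)(6 10)| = 12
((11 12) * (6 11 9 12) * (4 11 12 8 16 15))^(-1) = (4 15 16 8 9 12 6 11)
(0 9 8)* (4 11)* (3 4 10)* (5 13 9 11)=(0 11 10 3 4 5 13 9 8)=[11, 1, 2, 4, 5, 13, 6, 7, 0, 8, 3, 10, 12, 9]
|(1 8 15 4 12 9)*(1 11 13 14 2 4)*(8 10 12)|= |(1 10 12 9 11 13 14 2 4 8 15)|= 11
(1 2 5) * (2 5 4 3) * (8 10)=(1 5)(2 4 3)(8 10)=[0, 5, 4, 2, 3, 1, 6, 7, 10, 9, 8]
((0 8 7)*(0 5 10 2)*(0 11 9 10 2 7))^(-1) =(0 8)(2 5 7 10 9 11)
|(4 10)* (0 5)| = 2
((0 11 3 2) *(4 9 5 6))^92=(11)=((0 11 3 2)(4 9 5 6))^92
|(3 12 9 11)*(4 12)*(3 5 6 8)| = 8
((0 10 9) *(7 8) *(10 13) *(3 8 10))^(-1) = ((0 13 3 8 7 10 9))^(-1) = (0 9 10 7 8 3 13)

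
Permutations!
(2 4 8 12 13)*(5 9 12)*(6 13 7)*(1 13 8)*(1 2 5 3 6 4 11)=[0, 13, 11, 6, 2, 9, 8, 4, 3, 12, 10, 1, 7, 5]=(1 13 5 9 12 7 4 2 11)(3 6 8)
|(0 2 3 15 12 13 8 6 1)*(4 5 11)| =9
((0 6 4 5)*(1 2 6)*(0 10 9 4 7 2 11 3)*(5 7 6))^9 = (0 1 11 3)(2 9)(4 5)(7 10)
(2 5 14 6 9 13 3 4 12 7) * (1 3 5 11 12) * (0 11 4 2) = (0 11 12 7)(1 3 2 4)(5 14 6 9 13) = [11, 3, 4, 2, 1, 14, 9, 0, 8, 13, 10, 12, 7, 5, 6]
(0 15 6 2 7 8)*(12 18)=(0 15 6 2 7 8)(12 18)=[15, 1, 7, 3, 4, 5, 2, 8, 0, 9, 10, 11, 18, 13, 14, 6, 16, 17, 12]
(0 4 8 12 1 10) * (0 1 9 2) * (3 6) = [4, 10, 0, 6, 8, 5, 3, 7, 12, 2, 1, 11, 9] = (0 4 8 12 9 2)(1 10)(3 6)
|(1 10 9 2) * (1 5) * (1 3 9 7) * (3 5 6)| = |(1 10 7)(2 6 3 9)| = 12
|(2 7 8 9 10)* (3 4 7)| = |(2 3 4 7 8 9 10)| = 7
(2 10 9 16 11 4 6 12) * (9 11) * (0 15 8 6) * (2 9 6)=[15, 1, 10, 3, 0, 5, 12, 7, 2, 16, 11, 4, 9, 13, 14, 8, 6]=(0 15 8 2 10 11 4)(6 12 9 16)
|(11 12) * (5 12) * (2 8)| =6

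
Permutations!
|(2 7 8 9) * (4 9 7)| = 6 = |(2 4 9)(7 8)|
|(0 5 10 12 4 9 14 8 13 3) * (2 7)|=|(0 5 10 12 4 9 14 8 13 3)(2 7)|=10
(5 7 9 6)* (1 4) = (1 4)(5 7 9 6) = [0, 4, 2, 3, 1, 7, 5, 9, 8, 6]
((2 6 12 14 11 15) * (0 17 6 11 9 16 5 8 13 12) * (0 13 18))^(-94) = ((0 17 6 13 12 14 9 16 5 8 18)(2 11 15))^(-94) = (0 14 18 12 8 13 5 6 16 17 9)(2 15 11)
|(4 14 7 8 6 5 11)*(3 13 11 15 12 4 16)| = 8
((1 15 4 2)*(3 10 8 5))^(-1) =((1 15 4 2)(3 10 8 5))^(-1) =(1 2 4 15)(3 5 8 10)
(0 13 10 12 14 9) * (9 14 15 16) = (0 13 10 12 15 16 9) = [13, 1, 2, 3, 4, 5, 6, 7, 8, 0, 12, 11, 15, 10, 14, 16, 9]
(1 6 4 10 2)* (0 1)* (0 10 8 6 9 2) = (0 1 9 2 10)(4 8 6) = [1, 9, 10, 3, 8, 5, 4, 7, 6, 2, 0]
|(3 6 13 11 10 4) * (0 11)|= |(0 11 10 4 3 6 13)|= 7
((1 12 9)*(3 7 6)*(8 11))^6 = (12) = ((1 12 9)(3 7 6)(8 11))^6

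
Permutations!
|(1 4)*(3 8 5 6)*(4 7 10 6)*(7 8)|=|(1 8 5 4)(3 7 10 6)|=4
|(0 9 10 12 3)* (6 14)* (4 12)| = 6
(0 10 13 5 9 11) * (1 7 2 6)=(0 10 13 5 9 11)(1 7 2 6)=[10, 7, 6, 3, 4, 9, 1, 2, 8, 11, 13, 0, 12, 5]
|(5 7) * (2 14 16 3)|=4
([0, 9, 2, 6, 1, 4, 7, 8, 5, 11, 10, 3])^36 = [0, 1, 2, 3, 4, 5, 6, 7, 8, 9, 10, 11]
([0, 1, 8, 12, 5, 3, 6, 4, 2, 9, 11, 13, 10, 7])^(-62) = [0, 1, 2, 10, 3, 12, 6, 5, 8, 9, 13, 7, 11, 4]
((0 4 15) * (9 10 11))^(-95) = (0 4 15)(9 10 11)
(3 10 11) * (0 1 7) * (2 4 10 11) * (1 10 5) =(0 10 2 4 5 1 7)(3 11) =[10, 7, 4, 11, 5, 1, 6, 0, 8, 9, 2, 3]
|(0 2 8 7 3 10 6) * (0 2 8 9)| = |(0 8 7 3 10 6 2 9)| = 8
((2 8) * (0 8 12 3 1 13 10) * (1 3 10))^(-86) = ((0 8 2 12 10)(1 13))^(-86) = (13)(0 10 12 2 8)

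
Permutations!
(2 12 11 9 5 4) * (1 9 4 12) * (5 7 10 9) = (1 5 12 11 4 2)(7 10 9) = [0, 5, 1, 3, 2, 12, 6, 10, 8, 7, 9, 4, 11]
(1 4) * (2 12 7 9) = (1 4)(2 12 7 9) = [0, 4, 12, 3, 1, 5, 6, 9, 8, 2, 10, 11, 7]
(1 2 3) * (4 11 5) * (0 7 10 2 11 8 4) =(0 7 10 2 3 1 11 5)(4 8) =[7, 11, 3, 1, 8, 0, 6, 10, 4, 9, 2, 5]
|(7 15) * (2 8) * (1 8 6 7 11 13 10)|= |(1 8 2 6 7 15 11 13 10)|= 9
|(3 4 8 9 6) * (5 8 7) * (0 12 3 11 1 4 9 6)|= 28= |(0 12 3 9)(1 4 7 5 8 6 11)|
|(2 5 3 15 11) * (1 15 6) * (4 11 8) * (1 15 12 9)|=24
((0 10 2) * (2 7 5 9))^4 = (0 9 7)(2 5 10)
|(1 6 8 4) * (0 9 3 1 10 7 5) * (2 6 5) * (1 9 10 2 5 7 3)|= 28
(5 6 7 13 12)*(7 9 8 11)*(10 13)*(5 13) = [0, 1, 2, 3, 4, 6, 9, 10, 11, 8, 5, 7, 13, 12] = (5 6 9 8 11 7 10)(12 13)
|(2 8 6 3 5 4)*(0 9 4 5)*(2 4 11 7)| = |(0 9 11 7 2 8 6 3)| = 8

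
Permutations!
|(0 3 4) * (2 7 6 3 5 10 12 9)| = 10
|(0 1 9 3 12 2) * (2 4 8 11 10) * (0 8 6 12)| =12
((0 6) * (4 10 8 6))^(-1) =(0 6 8 10 4)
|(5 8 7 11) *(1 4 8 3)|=7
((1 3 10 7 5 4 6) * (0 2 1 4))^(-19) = (0 1 10 5 2 3 7)(4 6)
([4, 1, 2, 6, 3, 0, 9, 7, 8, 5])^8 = (0 3 9)(4 6 5)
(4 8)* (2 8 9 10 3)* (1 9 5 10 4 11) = (1 9 4 5 10 3 2 8 11) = [0, 9, 8, 2, 5, 10, 6, 7, 11, 4, 3, 1]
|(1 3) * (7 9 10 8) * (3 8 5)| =|(1 8 7 9 10 5 3)| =7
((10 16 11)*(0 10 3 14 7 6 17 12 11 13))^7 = ((0 10 16 13)(3 14 7 6 17 12 11))^7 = (17)(0 13 16 10)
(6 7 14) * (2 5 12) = (2 5 12)(6 7 14) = [0, 1, 5, 3, 4, 12, 7, 14, 8, 9, 10, 11, 2, 13, 6]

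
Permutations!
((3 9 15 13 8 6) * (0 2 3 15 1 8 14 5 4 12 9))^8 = (0 3 2)(1 12 5 13 6)(4 14 15 8 9)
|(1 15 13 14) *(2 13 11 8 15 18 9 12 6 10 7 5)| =|(1 18 9 12 6 10 7 5 2 13 14)(8 15 11)| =33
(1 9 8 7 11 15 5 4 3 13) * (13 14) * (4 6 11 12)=[0, 9, 2, 14, 3, 6, 11, 12, 7, 8, 10, 15, 4, 1, 13, 5]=(1 9 8 7 12 4 3 14 13)(5 6 11 15)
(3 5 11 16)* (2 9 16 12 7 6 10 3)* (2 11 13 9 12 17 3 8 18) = [0, 1, 12, 5, 4, 13, 10, 6, 18, 16, 8, 17, 7, 9, 14, 15, 11, 3, 2] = (2 12 7 6 10 8 18)(3 5 13 9 16 11 17)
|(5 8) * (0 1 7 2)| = 4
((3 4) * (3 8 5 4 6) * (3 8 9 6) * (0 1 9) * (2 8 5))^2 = ((0 1 9 6 5 4)(2 8))^2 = (0 9 5)(1 6 4)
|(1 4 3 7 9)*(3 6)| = |(1 4 6 3 7 9)| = 6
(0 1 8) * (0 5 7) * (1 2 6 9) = (0 2 6 9 1 8 5 7) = [2, 8, 6, 3, 4, 7, 9, 0, 5, 1]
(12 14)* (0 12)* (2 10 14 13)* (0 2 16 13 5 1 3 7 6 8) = [12, 3, 10, 7, 4, 1, 8, 6, 0, 9, 14, 11, 5, 16, 2, 15, 13] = (0 12 5 1 3 7 6 8)(2 10 14)(13 16)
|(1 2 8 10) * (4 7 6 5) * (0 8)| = 20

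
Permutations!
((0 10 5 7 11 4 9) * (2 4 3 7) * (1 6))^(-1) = ((0 10 5 2 4 9)(1 6)(3 7 11))^(-1) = (0 9 4 2 5 10)(1 6)(3 11 7)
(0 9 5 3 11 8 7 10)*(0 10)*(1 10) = [9, 10, 2, 11, 4, 3, 6, 0, 7, 5, 1, 8] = (0 9 5 3 11 8 7)(1 10)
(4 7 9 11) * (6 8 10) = [0, 1, 2, 3, 7, 5, 8, 9, 10, 11, 6, 4] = (4 7 9 11)(6 8 10)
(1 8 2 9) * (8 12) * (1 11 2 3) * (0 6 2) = (0 6 2 9 11)(1 12 8 3) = [6, 12, 9, 1, 4, 5, 2, 7, 3, 11, 10, 0, 8]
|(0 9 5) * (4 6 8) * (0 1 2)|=15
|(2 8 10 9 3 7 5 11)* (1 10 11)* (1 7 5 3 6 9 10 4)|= |(1 4)(2 8 11)(3 5 7)(6 9)|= 6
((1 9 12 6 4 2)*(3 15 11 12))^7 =((1 9 3 15 11 12 6 4 2))^7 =(1 4 12 15 9 2 6 11 3)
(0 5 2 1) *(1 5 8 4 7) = (0 8 4 7 1)(2 5) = [8, 0, 5, 3, 7, 2, 6, 1, 4]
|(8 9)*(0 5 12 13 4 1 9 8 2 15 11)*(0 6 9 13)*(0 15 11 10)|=60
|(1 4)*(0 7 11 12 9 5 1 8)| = |(0 7 11 12 9 5 1 4 8)| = 9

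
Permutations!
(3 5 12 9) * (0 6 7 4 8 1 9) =(0 6 7 4 8 1 9 3 5 12) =[6, 9, 2, 5, 8, 12, 7, 4, 1, 3, 10, 11, 0]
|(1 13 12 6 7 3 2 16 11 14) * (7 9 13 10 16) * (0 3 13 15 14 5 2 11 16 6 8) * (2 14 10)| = |(16)(0 3 11 5 14 1 2 7 13 12 8)(6 9 15 10)| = 44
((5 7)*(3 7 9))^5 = (3 7 5 9)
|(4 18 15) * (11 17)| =|(4 18 15)(11 17)| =6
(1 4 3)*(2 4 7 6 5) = (1 7 6 5 2 4 3) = [0, 7, 4, 1, 3, 2, 5, 6]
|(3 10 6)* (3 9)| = 4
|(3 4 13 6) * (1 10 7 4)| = 7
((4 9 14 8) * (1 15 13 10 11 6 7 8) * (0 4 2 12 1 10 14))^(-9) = (1 13 10 6 8 12 15 14 11 7 2)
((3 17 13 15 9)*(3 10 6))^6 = (3 6 10 9 15 13 17)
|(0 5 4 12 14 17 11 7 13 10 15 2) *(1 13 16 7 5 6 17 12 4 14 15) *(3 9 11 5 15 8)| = 12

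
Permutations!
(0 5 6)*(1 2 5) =(0 1 2 5 6) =[1, 2, 5, 3, 4, 6, 0]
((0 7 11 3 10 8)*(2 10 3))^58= (0 10 11)(2 7 8)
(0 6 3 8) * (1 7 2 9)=(0 6 3 8)(1 7 2 9)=[6, 7, 9, 8, 4, 5, 3, 2, 0, 1]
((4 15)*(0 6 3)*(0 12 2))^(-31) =(0 2 12 3 6)(4 15)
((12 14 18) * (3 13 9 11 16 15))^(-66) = ((3 13 9 11 16 15)(12 14 18))^(-66) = (18)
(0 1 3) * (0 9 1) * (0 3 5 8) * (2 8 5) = (0 3 9 1 2 8) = [3, 2, 8, 9, 4, 5, 6, 7, 0, 1]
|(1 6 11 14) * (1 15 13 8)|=7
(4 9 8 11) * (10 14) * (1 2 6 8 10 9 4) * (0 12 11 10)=(0 12 11 1 2 6 8 10 14 9)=[12, 2, 6, 3, 4, 5, 8, 7, 10, 0, 14, 1, 11, 13, 9]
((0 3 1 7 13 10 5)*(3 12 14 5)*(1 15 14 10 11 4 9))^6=(0 5 14 15 3 10 12)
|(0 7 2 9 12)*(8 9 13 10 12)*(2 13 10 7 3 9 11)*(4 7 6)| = |(0 3 9 8 11 2 10 12)(4 7 13 6)| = 8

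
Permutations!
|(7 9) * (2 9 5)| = |(2 9 7 5)| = 4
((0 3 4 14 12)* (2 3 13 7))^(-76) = ((0 13 7 2 3 4 14 12))^(-76) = (0 3)(2 12)(4 13)(7 14)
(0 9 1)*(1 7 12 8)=(0 9 7 12 8 1)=[9, 0, 2, 3, 4, 5, 6, 12, 1, 7, 10, 11, 8]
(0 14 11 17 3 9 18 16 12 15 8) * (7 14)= (0 7 14 11 17 3 9 18 16 12 15 8)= [7, 1, 2, 9, 4, 5, 6, 14, 0, 18, 10, 17, 15, 13, 11, 8, 12, 3, 16]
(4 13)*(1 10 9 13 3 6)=(1 10 9 13 4 3 6)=[0, 10, 2, 6, 3, 5, 1, 7, 8, 13, 9, 11, 12, 4]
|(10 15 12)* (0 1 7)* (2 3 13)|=|(0 1 7)(2 3 13)(10 15 12)|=3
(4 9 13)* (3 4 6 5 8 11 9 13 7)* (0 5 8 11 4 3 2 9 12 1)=(0 5 11 12 1)(2 9 7)(4 13 6 8)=[5, 0, 9, 3, 13, 11, 8, 2, 4, 7, 10, 12, 1, 6]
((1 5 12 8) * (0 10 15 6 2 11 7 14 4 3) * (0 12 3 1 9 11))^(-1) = (0 2 6 15 10)(1 4 14 7 11 9 8 12 3 5)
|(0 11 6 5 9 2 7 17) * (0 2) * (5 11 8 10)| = 30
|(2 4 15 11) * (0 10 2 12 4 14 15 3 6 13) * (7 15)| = 12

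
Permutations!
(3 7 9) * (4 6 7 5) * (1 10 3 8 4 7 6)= (1 10 3 5 7 9 8 4)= [0, 10, 2, 5, 1, 7, 6, 9, 4, 8, 3]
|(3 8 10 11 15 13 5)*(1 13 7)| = 9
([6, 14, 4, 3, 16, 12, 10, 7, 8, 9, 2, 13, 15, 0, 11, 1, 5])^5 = (0 16 14 10 12 13 4 1 6 5 11 2 15)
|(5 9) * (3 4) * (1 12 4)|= 4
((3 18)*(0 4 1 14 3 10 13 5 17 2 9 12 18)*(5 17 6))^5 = (2 13 18 9 17 10 12)(5 6)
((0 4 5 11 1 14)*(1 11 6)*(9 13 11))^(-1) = (0 14 1 6 5 4)(9 11 13)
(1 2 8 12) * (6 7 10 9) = (1 2 8 12)(6 7 10 9) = [0, 2, 8, 3, 4, 5, 7, 10, 12, 6, 9, 11, 1]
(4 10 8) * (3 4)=[0, 1, 2, 4, 10, 5, 6, 7, 3, 9, 8]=(3 4 10 8)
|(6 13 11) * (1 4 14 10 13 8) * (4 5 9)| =10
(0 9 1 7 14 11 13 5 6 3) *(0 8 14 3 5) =(0 9 1 7 3 8 14 11 13)(5 6) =[9, 7, 2, 8, 4, 6, 5, 3, 14, 1, 10, 13, 12, 0, 11]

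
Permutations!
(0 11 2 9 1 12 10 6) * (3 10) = (0 11 2 9 1 12 3 10 6) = [11, 12, 9, 10, 4, 5, 0, 7, 8, 1, 6, 2, 3]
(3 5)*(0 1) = (0 1)(3 5) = [1, 0, 2, 5, 4, 3]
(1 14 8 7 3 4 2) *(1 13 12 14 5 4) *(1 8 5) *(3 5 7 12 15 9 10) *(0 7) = (0 7 5 4 2 13 15 9 10 3 8 12 14) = [7, 1, 13, 8, 2, 4, 6, 5, 12, 10, 3, 11, 14, 15, 0, 9]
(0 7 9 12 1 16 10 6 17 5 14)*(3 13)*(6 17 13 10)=[7, 16, 2, 10, 4, 14, 13, 9, 8, 12, 17, 11, 1, 3, 0, 15, 6, 5]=(0 7 9 12 1 16 6 13 3 10 17 5 14)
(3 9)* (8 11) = (3 9)(8 11) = [0, 1, 2, 9, 4, 5, 6, 7, 11, 3, 10, 8]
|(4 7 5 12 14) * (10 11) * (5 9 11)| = 8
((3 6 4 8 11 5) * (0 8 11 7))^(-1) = (0 7 8)(3 5 11 4 6)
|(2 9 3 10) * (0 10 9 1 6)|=10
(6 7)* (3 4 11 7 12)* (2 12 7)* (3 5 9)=[0, 1, 12, 4, 11, 9, 7, 6, 8, 3, 10, 2, 5]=(2 12 5 9 3 4 11)(6 7)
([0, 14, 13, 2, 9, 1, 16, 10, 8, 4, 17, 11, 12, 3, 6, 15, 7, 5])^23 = [0, 5, 3, 13, 9, 17, 14, 16, 8, 4, 7, 11, 12, 2, 1, 15, 6, 10]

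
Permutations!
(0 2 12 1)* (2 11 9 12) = (0 11 9 12 1) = [11, 0, 2, 3, 4, 5, 6, 7, 8, 12, 10, 9, 1]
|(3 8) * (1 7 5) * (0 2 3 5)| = 7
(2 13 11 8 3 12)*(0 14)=[14, 1, 13, 12, 4, 5, 6, 7, 3, 9, 10, 8, 2, 11, 0]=(0 14)(2 13 11 8 3 12)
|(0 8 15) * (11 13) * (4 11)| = 3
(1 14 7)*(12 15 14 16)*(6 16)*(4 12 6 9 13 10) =[0, 9, 2, 3, 12, 5, 16, 1, 8, 13, 4, 11, 15, 10, 7, 14, 6] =(1 9 13 10 4 12 15 14 7)(6 16)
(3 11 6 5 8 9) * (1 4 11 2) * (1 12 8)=(1 4 11 6 5)(2 12 8 9 3)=[0, 4, 12, 2, 11, 1, 5, 7, 9, 3, 10, 6, 8]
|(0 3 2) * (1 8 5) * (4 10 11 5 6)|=21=|(0 3 2)(1 8 6 4 10 11 5)|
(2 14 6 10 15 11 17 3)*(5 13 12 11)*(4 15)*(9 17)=[0, 1, 14, 2, 15, 13, 10, 7, 8, 17, 4, 9, 11, 12, 6, 5, 16, 3]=(2 14 6 10 4 15 5 13 12 11 9 17 3)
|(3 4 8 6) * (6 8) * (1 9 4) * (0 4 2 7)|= |(0 4 6 3 1 9 2 7)|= 8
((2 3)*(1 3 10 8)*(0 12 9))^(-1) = (0 9 12)(1 8 10 2 3)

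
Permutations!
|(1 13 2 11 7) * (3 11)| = |(1 13 2 3 11 7)| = 6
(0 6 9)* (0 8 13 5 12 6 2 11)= (0 2 11)(5 12 6 9 8 13)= [2, 1, 11, 3, 4, 12, 9, 7, 13, 8, 10, 0, 6, 5]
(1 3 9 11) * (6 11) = (1 3 9 6 11) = [0, 3, 2, 9, 4, 5, 11, 7, 8, 6, 10, 1]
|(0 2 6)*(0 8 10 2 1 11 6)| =|(0 1 11 6 8 10 2)| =7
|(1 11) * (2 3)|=|(1 11)(2 3)|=2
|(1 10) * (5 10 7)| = |(1 7 5 10)| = 4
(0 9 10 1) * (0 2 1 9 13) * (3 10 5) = (0 13)(1 2)(3 10 9 5) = [13, 2, 1, 10, 4, 3, 6, 7, 8, 5, 9, 11, 12, 0]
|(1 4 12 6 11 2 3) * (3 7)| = 8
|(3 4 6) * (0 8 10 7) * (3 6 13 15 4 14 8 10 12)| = 12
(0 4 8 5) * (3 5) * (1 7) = (0 4 8 3 5)(1 7) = [4, 7, 2, 5, 8, 0, 6, 1, 3]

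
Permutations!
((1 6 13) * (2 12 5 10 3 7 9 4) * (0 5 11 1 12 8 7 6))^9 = (13)(2 4 9 7 8)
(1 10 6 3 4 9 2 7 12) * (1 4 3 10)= (2 7 12 4 9)(6 10)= [0, 1, 7, 3, 9, 5, 10, 12, 8, 2, 6, 11, 4]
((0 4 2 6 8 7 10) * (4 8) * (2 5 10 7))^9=(0 2 4 10 8 6 5)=((0 8 2 6 4 5 10))^9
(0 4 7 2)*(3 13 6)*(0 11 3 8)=(0 4 7 2 11 3 13 6 8)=[4, 1, 11, 13, 7, 5, 8, 2, 0, 9, 10, 3, 12, 6]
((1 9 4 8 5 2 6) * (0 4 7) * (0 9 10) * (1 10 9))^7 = (10)(1 9 7)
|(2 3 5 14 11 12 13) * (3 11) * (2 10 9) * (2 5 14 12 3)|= |(2 11 3 14)(5 12 13 10 9)|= 20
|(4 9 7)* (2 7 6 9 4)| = 2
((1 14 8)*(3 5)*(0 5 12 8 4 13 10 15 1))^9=((0 5 3 12 8)(1 14 4 13 10 15))^9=(0 8 12 3 5)(1 13)(4 15)(10 14)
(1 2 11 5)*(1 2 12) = (1 12)(2 11 5) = [0, 12, 11, 3, 4, 2, 6, 7, 8, 9, 10, 5, 1]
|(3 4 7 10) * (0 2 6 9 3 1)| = |(0 2 6 9 3 4 7 10 1)| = 9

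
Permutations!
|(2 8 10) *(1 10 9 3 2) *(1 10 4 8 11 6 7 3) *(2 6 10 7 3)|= |(1 4 8 9)(2 11 10 7)(3 6)|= 4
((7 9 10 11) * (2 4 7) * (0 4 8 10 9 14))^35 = (0 14 7 4)(2 11 10 8)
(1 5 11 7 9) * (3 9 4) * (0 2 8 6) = (0 2 8 6)(1 5 11 7 4 3 9) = [2, 5, 8, 9, 3, 11, 0, 4, 6, 1, 10, 7]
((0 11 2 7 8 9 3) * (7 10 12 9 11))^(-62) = (0 7 8 11 2 10 12 9 3)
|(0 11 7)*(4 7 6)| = 5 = |(0 11 6 4 7)|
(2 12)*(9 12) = (2 9 12) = [0, 1, 9, 3, 4, 5, 6, 7, 8, 12, 10, 11, 2]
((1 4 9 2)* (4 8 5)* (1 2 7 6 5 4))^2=((1 8 4 9 7 6 5))^2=(1 4 7 5 8 9 6)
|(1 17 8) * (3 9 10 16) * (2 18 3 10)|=|(1 17 8)(2 18 3 9)(10 16)|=12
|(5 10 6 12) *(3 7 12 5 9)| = 12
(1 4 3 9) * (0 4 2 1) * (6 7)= (0 4 3 9)(1 2)(6 7)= [4, 2, 1, 9, 3, 5, 7, 6, 8, 0]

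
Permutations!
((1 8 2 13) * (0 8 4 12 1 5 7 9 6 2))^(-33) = ((0 8)(1 4 12)(2 13 5 7 9 6))^(-33) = (0 8)(2 7)(5 6)(9 13)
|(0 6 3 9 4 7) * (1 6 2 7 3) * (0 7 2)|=|(1 6)(3 9 4)|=6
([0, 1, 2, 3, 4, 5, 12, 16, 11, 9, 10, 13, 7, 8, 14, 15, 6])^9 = (6 12 7 16)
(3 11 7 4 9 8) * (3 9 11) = [0, 1, 2, 3, 11, 5, 6, 4, 9, 8, 10, 7] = (4 11 7)(8 9)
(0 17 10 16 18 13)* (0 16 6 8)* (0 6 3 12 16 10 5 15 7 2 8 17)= [0, 1, 8, 12, 4, 15, 17, 2, 6, 9, 3, 11, 16, 10, 14, 7, 18, 5, 13]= (2 8 6 17 5 15 7)(3 12 16 18 13 10)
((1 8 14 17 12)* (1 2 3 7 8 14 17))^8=(2 7 17)(3 8 12)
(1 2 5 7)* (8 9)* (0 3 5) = (0 3 5 7 1 2)(8 9) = [3, 2, 0, 5, 4, 7, 6, 1, 9, 8]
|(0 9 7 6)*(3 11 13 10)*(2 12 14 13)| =28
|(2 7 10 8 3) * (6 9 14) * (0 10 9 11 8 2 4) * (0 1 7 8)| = 12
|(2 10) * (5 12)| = |(2 10)(5 12)| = 2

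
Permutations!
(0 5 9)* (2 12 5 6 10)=(0 6 10 2 12 5 9)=[6, 1, 12, 3, 4, 9, 10, 7, 8, 0, 2, 11, 5]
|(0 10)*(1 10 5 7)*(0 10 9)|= |(10)(0 5 7 1 9)|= 5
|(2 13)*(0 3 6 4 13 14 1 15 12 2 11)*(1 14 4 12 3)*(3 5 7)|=12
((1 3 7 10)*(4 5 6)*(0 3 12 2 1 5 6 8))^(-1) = (0 8 5 10 7 3)(1 2 12)(4 6)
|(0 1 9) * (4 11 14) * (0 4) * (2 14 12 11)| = 6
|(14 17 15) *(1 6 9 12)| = |(1 6 9 12)(14 17 15)| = 12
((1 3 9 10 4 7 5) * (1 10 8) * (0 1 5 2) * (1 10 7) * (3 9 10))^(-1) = ((0 3 10 4 1 9 8 5 7 2))^(-1) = (0 2 7 5 8 9 1 4 10 3)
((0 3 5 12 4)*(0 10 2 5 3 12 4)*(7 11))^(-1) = (0 12)(2 10 4 5)(7 11) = ((0 12)(2 5 4 10)(7 11))^(-1)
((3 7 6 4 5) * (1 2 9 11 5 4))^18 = ((1 2 9 11 5 3 7 6))^18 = (1 9 5 7)(2 11 3 6)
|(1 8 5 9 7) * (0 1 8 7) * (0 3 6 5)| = 4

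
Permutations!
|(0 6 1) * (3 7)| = |(0 6 1)(3 7)| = 6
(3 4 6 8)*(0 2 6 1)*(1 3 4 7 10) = (0 2 6 8 4 3 7 10 1) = [2, 0, 6, 7, 3, 5, 8, 10, 4, 9, 1]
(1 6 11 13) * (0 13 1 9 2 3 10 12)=(0 13 9 2 3 10 12)(1 6 11)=[13, 6, 3, 10, 4, 5, 11, 7, 8, 2, 12, 1, 0, 9]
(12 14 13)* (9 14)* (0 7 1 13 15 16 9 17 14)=(0 7 1 13 12 17 14 15 16 9)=[7, 13, 2, 3, 4, 5, 6, 1, 8, 0, 10, 11, 17, 12, 15, 16, 9, 14]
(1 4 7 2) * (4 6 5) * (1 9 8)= (1 6 5 4 7 2 9 8)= [0, 6, 9, 3, 7, 4, 5, 2, 1, 8]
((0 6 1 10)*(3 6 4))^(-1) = ((0 4 3 6 1 10))^(-1) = (0 10 1 6 3 4)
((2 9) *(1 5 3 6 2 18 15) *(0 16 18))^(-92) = (0 2 3 1 18)(5 15 16 9 6)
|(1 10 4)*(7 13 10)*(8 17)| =10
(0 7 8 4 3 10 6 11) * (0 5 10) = (0 7 8 4 3)(5 10 6 11) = [7, 1, 2, 0, 3, 10, 11, 8, 4, 9, 6, 5]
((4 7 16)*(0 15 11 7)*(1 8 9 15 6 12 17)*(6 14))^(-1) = ((0 14 6 12 17 1 8 9 15 11 7 16 4))^(-1) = (0 4 16 7 11 15 9 8 1 17 12 6 14)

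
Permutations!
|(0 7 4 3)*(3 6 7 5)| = 3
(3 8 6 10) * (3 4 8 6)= (3 6 10 4 8)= [0, 1, 2, 6, 8, 5, 10, 7, 3, 9, 4]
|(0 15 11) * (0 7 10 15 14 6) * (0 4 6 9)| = |(0 14 9)(4 6)(7 10 15 11)| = 12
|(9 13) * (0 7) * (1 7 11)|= 4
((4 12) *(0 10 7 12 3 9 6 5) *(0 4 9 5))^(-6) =((0 10 7 12 9 6)(3 5 4))^(-6) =(12)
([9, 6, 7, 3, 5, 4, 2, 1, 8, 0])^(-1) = [9, 7, 6, 3, 5, 4, 1, 2, 8, 0]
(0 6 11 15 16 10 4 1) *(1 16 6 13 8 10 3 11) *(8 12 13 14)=(0 14 8 10 4 16 3 11 15 6 1)(12 13)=[14, 0, 2, 11, 16, 5, 1, 7, 10, 9, 4, 15, 13, 12, 8, 6, 3]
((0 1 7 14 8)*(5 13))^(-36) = ((0 1 7 14 8)(5 13))^(-36) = (0 8 14 7 1)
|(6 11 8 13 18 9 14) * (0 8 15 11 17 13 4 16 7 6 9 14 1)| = 12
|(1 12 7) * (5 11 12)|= 5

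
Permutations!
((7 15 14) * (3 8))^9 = (15)(3 8)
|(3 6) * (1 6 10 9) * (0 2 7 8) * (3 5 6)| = 4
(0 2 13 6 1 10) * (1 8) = (0 2 13 6 8 1 10) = [2, 10, 13, 3, 4, 5, 8, 7, 1, 9, 0, 11, 12, 6]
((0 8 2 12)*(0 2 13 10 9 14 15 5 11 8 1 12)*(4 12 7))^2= ((0 1 7 4 12 2)(5 11 8 13 10 9 14 15))^2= (0 7 12)(1 4 2)(5 8 10 14)(9 15 11 13)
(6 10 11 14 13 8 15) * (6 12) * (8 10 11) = (6 11 14 13 10 8 15 12) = [0, 1, 2, 3, 4, 5, 11, 7, 15, 9, 8, 14, 6, 10, 13, 12]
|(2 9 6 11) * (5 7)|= 4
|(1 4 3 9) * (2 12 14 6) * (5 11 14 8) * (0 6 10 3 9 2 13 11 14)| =84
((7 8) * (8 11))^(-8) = ((7 11 8))^(-8) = (7 11 8)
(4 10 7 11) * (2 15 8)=(2 15 8)(4 10 7 11)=[0, 1, 15, 3, 10, 5, 6, 11, 2, 9, 7, 4, 12, 13, 14, 8]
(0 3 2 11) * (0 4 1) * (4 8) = (0 3 2 11 8 4 1) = [3, 0, 11, 2, 1, 5, 6, 7, 4, 9, 10, 8]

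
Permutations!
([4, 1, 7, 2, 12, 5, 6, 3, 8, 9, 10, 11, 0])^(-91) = (0 12 4)(2 3 7)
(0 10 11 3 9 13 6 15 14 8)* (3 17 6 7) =(0 10 11 17 6 15 14 8)(3 9 13 7) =[10, 1, 2, 9, 4, 5, 15, 3, 0, 13, 11, 17, 12, 7, 8, 14, 16, 6]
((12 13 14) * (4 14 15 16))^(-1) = (4 16 15 13 12 14) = ((4 14 12 13 15 16))^(-1)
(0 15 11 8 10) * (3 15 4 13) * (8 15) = (0 4 13 3 8 10)(11 15) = [4, 1, 2, 8, 13, 5, 6, 7, 10, 9, 0, 15, 12, 3, 14, 11]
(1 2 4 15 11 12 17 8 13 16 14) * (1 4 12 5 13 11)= [0, 2, 12, 3, 15, 13, 6, 7, 11, 9, 10, 5, 17, 16, 4, 1, 14, 8]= (1 2 12 17 8 11 5 13 16 14 4 15)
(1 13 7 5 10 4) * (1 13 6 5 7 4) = (1 6 5 10)(4 13) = [0, 6, 2, 3, 13, 10, 5, 7, 8, 9, 1, 11, 12, 4]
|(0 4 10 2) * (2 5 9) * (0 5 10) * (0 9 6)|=6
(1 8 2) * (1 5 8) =(2 5 8) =[0, 1, 5, 3, 4, 8, 6, 7, 2]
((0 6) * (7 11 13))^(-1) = ((0 6)(7 11 13))^(-1) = (0 6)(7 13 11)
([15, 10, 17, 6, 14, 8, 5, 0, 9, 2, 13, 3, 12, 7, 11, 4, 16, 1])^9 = [9, 3, 14, 13, 17, 0, 7, 8, 15, 4, 6, 10, 12, 5, 1, 2, 16, 11]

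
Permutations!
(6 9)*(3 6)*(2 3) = (2 3 6 9) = [0, 1, 3, 6, 4, 5, 9, 7, 8, 2]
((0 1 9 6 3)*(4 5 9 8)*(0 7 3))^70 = ((0 1 8 4 5 9 6)(3 7))^70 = (9)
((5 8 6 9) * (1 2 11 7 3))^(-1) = (1 3 7 11 2)(5 9 6 8)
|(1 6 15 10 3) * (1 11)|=6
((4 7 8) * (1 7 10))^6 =(1 7 8 4 10) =((1 7 8 4 10))^6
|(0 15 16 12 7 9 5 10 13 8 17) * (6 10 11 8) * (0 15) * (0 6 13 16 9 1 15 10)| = 22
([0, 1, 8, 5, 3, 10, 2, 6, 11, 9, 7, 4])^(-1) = (2 6 7 10 5 3 4 11 8)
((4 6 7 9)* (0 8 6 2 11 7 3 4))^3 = ((0 8 6 3 4 2 11 7 9))^3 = (0 3 11)(2 9 6)(4 7 8)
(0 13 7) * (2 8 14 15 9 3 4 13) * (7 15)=(0 2 8 14 7)(3 4 13 15 9)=[2, 1, 8, 4, 13, 5, 6, 0, 14, 3, 10, 11, 12, 15, 7, 9]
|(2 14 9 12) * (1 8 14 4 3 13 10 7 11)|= |(1 8 14 9 12 2 4 3 13 10 7 11)|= 12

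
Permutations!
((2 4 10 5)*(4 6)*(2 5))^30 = (2 4)(6 10) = ((2 6 4 10))^30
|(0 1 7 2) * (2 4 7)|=|(0 1 2)(4 7)|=6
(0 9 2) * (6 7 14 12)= (0 9 2)(6 7 14 12)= [9, 1, 0, 3, 4, 5, 7, 14, 8, 2, 10, 11, 6, 13, 12]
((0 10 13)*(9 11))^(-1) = (0 13 10)(9 11)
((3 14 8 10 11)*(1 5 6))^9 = ((1 5 6)(3 14 8 10 11))^9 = (3 11 10 8 14)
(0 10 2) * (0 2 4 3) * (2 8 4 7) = [10, 1, 8, 0, 3, 5, 6, 2, 4, 9, 7] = (0 10 7 2 8 4 3)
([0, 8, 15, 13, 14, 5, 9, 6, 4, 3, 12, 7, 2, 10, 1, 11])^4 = [0, 1, 6, 2, 4, 5, 10, 13, 8, 12, 11, 3, 7, 15, 14, 9]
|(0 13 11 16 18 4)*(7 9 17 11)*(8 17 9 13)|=14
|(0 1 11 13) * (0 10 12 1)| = 5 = |(1 11 13 10 12)|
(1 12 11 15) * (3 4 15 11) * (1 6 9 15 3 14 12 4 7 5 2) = (1 4 3 7 5 2)(6 9 15)(12 14) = [0, 4, 1, 7, 3, 2, 9, 5, 8, 15, 10, 11, 14, 13, 12, 6]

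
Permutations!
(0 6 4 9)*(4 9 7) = (0 6 9)(4 7) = [6, 1, 2, 3, 7, 5, 9, 4, 8, 0]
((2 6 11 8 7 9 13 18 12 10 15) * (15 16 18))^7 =(2 15 13 9 7 8 11 6)(10 12 18 16)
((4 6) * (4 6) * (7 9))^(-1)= ((7 9))^(-1)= (7 9)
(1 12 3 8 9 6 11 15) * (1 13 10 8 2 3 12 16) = (1 16)(2 3)(6 11 15 13 10 8 9) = [0, 16, 3, 2, 4, 5, 11, 7, 9, 6, 8, 15, 12, 10, 14, 13, 1]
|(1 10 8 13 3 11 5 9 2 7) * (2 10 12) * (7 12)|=14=|(1 7)(2 12)(3 11 5 9 10 8 13)|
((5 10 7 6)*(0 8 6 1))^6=(0 1 7 10 5 6 8)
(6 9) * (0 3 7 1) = [3, 0, 2, 7, 4, 5, 9, 1, 8, 6] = (0 3 7 1)(6 9)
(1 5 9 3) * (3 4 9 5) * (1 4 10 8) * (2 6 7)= [0, 3, 6, 4, 9, 5, 7, 2, 1, 10, 8]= (1 3 4 9 10 8)(2 6 7)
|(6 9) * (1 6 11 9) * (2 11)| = 6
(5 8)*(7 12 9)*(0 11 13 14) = (0 11 13 14)(5 8)(7 12 9) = [11, 1, 2, 3, 4, 8, 6, 12, 5, 7, 10, 13, 9, 14, 0]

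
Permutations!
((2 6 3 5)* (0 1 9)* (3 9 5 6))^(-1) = (0 9 6 3 2 5 1)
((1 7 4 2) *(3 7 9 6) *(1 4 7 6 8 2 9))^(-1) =(2 8 9 4)(3 6)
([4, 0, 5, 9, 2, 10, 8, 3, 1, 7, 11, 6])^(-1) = (0 1 8 6 11 10 5 2 4)(3 7 9)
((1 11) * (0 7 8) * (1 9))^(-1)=(0 8 7)(1 9 11)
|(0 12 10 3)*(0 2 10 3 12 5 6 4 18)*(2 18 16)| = |(0 5 6 4 16 2 10 12 3 18)| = 10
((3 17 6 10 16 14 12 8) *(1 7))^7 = ((1 7)(3 17 6 10 16 14 12 8))^7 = (1 7)(3 8 12 14 16 10 6 17)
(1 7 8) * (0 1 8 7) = (8)(0 1) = [1, 0, 2, 3, 4, 5, 6, 7, 8]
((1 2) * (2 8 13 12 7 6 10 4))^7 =(1 4 6 12 8 2 10 7 13)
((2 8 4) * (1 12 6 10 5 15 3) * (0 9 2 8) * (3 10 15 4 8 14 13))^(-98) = ((0 9 2)(1 12 6 15 10 5 4 14 13 3))^(-98) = (0 9 2)(1 6 10 4 13)(3 12 15 5 14)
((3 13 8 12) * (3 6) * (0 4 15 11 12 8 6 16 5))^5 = (0 16 11 4 5 12 15)(3 6 13) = ((0 4 15 11 12 16 5)(3 13 6))^5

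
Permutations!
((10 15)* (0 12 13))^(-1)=((0 12 13)(10 15))^(-1)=(0 13 12)(10 15)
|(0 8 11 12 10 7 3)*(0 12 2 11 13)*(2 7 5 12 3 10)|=6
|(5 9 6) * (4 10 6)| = |(4 10 6 5 9)| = 5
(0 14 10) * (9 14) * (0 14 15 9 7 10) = (0 7 10 14)(9 15) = [7, 1, 2, 3, 4, 5, 6, 10, 8, 15, 14, 11, 12, 13, 0, 9]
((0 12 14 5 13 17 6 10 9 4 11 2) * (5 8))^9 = (0 9 13 12 4 17 14 11 6 8 2 10 5)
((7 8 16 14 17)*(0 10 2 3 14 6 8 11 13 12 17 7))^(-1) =(0 17 12 13 11 7 14 3 2 10)(6 16 8)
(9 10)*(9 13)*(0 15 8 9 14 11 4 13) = (0 15 8 9 10)(4 13 14 11) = [15, 1, 2, 3, 13, 5, 6, 7, 9, 10, 0, 4, 12, 14, 11, 8]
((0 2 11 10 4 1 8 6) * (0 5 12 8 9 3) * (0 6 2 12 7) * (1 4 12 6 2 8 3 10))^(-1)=(0 7 5 6)(1 11 2 3 12 10 9)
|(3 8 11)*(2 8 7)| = 5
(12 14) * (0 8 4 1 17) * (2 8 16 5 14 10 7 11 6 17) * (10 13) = (0 16 5 14 12 13 10 7 11 6 17)(1 2 8 4) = [16, 2, 8, 3, 1, 14, 17, 11, 4, 9, 7, 6, 13, 10, 12, 15, 5, 0]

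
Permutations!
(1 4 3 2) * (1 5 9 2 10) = (1 4 3 10)(2 5 9) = [0, 4, 5, 10, 3, 9, 6, 7, 8, 2, 1]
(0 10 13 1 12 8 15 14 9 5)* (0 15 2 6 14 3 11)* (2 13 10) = (0 2 6 14 9 5 15 3 11)(1 12 8 13) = [2, 12, 6, 11, 4, 15, 14, 7, 13, 5, 10, 0, 8, 1, 9, 3]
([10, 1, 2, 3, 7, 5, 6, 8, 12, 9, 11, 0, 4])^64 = (12)(0 10 11)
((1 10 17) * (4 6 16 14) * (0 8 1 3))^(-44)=(0 17 1)(3 10 8)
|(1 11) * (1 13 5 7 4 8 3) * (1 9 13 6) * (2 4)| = 24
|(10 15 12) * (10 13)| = |(10 15 12 13)| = 4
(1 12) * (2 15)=(1 12)(2 15)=[0, 12, 15, 3, 4, 5, 6, 7, 8, 9, 10, 11, 1, 13, 14, 2]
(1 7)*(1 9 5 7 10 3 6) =(1 10 3 6)(5 7 9) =[0, 10, 2, 6, 4, 7, 1, 9, 8, 5, 3]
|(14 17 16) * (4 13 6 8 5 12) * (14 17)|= 6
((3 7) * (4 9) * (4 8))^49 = ((3 7)(4 9 8))^49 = (3 7)(4 9 8)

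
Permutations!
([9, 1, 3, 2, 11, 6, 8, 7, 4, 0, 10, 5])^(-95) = [9, 1, 3, 2, 4, 5, 6, 7, 8, 0, 10, 11]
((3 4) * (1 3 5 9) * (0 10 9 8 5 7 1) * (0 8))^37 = ((0 10 9 8 5)(1 3 4 7))^37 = (0 9 5 10 8)(1 3 4 7)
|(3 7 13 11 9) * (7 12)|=6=|(3 12 7 13 11 9)|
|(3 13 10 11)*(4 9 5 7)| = |(3 13 10 11)(4 9 5 7)| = 4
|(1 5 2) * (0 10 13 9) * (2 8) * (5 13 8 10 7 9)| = |(0 7 9)(1 13 5 10 8 2)| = 6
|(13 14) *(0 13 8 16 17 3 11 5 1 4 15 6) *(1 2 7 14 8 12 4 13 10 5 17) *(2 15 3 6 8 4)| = |(0 10 5 15 8 16 1 13 4 3 11 17 6)(2 7 14 12)| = 52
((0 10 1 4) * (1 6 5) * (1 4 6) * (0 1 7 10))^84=(10)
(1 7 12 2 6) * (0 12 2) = (0 12)(1 7 2 6) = [12, 7, 6, 3, 4, 5, 1, 2, 8, 9, 10, 11, 0]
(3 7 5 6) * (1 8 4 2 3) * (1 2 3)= [0, 8, 1, 7, 3, 6, 2, 5, 4]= (1 8 4 3 7 5 6 2)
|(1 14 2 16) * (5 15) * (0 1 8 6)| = |(0 1 14 2 16 8 6)(5 15)| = 14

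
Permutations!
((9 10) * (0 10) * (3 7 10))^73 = (0 10 3 9 7) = ((0 3 7 10 9))^73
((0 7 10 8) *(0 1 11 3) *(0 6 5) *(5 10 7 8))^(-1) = (0 5 10 6 3 11 1 8)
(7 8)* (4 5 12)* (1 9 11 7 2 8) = (1 9 11 7)(2 8)(4 5 12) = [0, 9, 8, 3, 5, 12, 6, 1, 2, 11, 10, 7, 4]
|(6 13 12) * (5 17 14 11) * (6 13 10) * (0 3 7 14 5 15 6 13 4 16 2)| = |(0 3 7 14 11 15 6 10 13 12 4 16 2)(5 17)| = 26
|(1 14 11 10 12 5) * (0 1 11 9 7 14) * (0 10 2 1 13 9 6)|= 6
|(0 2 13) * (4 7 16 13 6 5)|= |(0 2 6 5 4 7 16 13)|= 8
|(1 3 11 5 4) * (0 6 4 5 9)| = 7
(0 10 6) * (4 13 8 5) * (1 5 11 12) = [10, 5, 2, 3, 13, 4, 0, 7, 11, 9, 6, 12, 1, 8] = (0 10 6)(1 5 4 13 8 11 12)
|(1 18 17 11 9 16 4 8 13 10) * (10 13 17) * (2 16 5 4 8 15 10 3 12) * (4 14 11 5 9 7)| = |(1 18 3 12 2 16 8 17 5 14 11 7 4 15 10)| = 15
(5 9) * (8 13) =(5 9)(8 13) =[0, 1, 2, 3, 4, 9, 6, 7, 13, 5, 10, 11, 12, 8]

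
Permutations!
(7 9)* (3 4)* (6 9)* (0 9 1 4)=(0 9 7 6 1 4 3)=[9, 4, 2, 0, 3, 5, 1, 6, 8, 7]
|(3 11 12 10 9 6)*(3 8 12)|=10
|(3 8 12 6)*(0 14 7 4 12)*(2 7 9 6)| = 12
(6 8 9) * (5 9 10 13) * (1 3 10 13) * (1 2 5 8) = [0, 3, 5, 10, 4, 9, 1, 7, 13, 6, 2, 11, 12, 8] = (1 3 10 2 5 9 6)(8 13)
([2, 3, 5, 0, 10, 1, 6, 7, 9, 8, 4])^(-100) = [0, 1, 2, 3, 4, 5, 6, 7, 8, 9, 10]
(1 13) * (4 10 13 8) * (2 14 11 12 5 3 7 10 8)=(1 2 14 11 12 5 3 7 10 13)(4 8)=[0, 2, 14, 7, 8, 3, 6, 10, 4, 9, 13, 12, 5, 1, 11]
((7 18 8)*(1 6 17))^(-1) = (1 17 6)(7 8 18) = ((1 6 17)(7 18 8))^(-1)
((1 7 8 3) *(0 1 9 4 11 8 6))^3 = ((0 1 7 6)(3 9 4 11 8))^3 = (0 6 7 1)(3 11 9 8 4)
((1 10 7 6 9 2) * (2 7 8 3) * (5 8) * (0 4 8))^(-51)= (0 1 8 5 2 4 10 3)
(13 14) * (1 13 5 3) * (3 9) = [0, 13, 2, 1, 4, 9, 6, 7, 8, 3, 10, 11, 12, 14, 5] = (1 13 14 5 9 3)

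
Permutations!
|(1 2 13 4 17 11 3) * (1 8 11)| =|(1 2 13 4 17)(3 8 11)| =15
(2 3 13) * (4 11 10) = (2 3 13)(4 11 10) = [0, 1, 3, 13, 11, 5, 6, 7, 8, 9, 4, 10, 12, 2]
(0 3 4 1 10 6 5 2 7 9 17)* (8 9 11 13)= (0 3 4 1 10 6 5 2 7 11 13 8 9 17)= [3, 10, 7, 4, 1, 2, 5, 11, 9, 17, 6, 13, 12, 8, 14, 15, 16, 0]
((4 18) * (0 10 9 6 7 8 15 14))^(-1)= (0 14 15 8 7 6 9 10)(4 18)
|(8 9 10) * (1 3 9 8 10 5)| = 4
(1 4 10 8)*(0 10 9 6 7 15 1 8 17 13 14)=[10, 4, 2, 3, 9, 5, 7, 15, 8, 6, 17, 11, 12, 14, 0, 1, 16, 13]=(0 10 17 13 14)(1 4 9 6 7 15)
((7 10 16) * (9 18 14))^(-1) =(7 16 10)(9 14 18)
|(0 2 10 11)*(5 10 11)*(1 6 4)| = 6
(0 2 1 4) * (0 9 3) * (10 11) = [2, 4, 1, 0, 9, 5, 6, 7, 8, 3, 11, 10] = (0 2 1 4 9 3)(10 11)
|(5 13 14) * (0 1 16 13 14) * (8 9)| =4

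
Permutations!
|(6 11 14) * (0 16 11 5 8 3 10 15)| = |(0 16 11 14 6 5 8 3 10 15)| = 10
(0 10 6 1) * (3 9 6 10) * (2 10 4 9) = (0 3 2 10 4 9 6 1) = [3, 0, 10, 2, 9, 5, 1, 7, 8, 6, 4]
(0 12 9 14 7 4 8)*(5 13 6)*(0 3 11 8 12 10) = (0 10)(3 11 8)(4 12 9 14 7)(5 13 6) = [10, 1, 2, 11, 12, 13, 5, 4, 3, 14, 0, 8, 9, 6, 7]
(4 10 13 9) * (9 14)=(4 10 13 14 9)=[0, 1, 2, 3, 10, 5, 6, 7, 8, 4, 13, 11, 12, 14, 9]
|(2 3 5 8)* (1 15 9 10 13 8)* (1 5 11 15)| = 8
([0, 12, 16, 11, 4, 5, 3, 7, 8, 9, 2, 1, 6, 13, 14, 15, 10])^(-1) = (1 11 3 6 12)(2 10 16)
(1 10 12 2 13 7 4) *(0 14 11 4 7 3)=(0 14 11 4 1 10 12 2 13 3)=[14, 10, 13, 0, 1, 5, 6, 7, 8, 9, 12, 4, 2, 3, 11]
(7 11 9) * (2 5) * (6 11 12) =(2 5)(6 11 9 7 12) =[0, 1, 5, 3, 4, 2, 11, 12, 8, 7, 10, 9, 6]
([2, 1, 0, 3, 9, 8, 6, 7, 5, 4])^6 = (9)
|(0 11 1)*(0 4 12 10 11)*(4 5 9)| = |(1 5 9 4 12 10 11)| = 7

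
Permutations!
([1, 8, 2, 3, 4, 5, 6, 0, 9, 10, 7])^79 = (0 1 8 9 10 7)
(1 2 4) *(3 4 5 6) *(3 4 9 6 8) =[0, 2, 5, 9, 1, 8, 4, 7, 3, 6] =(1 2 5 8 3 9 6 4)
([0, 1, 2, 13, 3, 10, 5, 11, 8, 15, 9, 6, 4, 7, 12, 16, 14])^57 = (3 5 14 7 9 4 6 16 13 10 12 11 15)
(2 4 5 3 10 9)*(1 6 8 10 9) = (1 6 8 10)(2 4 5 3 9) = [0, 6, 4, 9, 5, 3, 8, 7, 10, 2, 1]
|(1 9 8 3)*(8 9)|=|(9)(1 8 3)|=3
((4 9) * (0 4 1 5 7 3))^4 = (0 5 4 7 9 3 1)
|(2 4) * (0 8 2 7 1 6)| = 7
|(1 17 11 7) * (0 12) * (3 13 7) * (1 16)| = 14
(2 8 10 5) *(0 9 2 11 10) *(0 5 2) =(0 9)(2 8 5 11 10) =[9, 1, 8, 3, 4, 11, 6, 7, 5, 0, 2, 10]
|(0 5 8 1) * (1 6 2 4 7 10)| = |(0 5 8 6 2 4 7 10 1)| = 9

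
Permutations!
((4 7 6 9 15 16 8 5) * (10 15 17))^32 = (4 6 17 15 8)(5 7 9 10 16)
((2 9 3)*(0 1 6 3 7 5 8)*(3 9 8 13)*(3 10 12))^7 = ((0 1 6 9 7 5 13 10 12 3 2 8))^7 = (0 10 6 3 7 8 13 1 12 9 2 5)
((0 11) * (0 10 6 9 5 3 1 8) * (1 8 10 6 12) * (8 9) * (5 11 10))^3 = ((0 10 12 1 5 3 9 11 6 8))^3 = (0 1 9 8 12 3 6 10 5 11)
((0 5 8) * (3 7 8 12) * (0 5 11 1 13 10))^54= (0 10 13 1 11)(3 12 5 8 7)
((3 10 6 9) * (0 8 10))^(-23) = ((0 8 10 6 9 3))^(-23) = (0 8 10 6 9 3)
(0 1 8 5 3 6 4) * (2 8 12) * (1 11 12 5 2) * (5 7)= (0 11 12 1 7 5 3 6 4)(2 8)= [11, 7, 8, 6, 0, 3, 4, 5, 2, 9, 10, 12, 1]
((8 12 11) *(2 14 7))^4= (2 14 7)(8 12 11)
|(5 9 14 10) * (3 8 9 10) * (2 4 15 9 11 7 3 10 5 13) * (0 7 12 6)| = |(0 7 3 8 11 12 6)(2 4 15 9 14 10 13)| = 7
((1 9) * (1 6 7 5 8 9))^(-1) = (5 7 6 9 8)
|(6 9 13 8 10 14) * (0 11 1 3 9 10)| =21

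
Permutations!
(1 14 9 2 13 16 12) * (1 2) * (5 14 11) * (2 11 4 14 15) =(1 4 14 9)(2 13 16 12 11 5 15) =[0, 4, 13, 3, 14, 15, 6, 7, 8, 1, 10, 5, 11, 16, 9, 2, 12]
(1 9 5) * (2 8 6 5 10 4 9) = (1 2 8 6 5)(4 9 10) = [0, 2, 8, 3, 9, 1, 5, 7, 6, 10, 4]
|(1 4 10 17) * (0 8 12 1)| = 7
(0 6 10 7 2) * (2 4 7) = (0 6 10 2)(4 7) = [6, 1, 0, 3, 7, 5, 10, 4, 8, 9, 2]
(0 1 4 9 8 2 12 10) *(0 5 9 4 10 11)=(0 1 10 5 9 8 2 12 11)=[1, 10, 12, 3, 4, 9, 6, 7, 2, 8, 5, 0, 11]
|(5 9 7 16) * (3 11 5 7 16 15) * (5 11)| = 6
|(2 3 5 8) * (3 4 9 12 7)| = |(2 4 9 12 7 3 5 8)| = 8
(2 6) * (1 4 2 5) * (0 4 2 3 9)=(0 4 3 9)(1 2 6 5)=[4, 2, 6, 9, 3, 1, 5, 7, 8, 0]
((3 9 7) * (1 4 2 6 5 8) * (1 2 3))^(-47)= ((1 4 3 9 7)(2 6 5 8))^(-47)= (1 9 4 7 3)(2 6 5 8)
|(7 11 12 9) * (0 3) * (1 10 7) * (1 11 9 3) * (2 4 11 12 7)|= |(0 1 10 2 4 11 7 9 12 3)|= 10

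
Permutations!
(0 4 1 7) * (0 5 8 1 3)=(0 4 3)(1 7 5 8)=[4, 7, 2, 0, 3, 8, 6, 5, 1]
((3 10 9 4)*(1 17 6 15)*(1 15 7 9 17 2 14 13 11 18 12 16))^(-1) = ((1 2 14 13 11 18 12 16)(3 10 17 6 7 9 4))^(-1) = (1 16 12 18 11 13 14 2)(3 4 9 7 6 17 10)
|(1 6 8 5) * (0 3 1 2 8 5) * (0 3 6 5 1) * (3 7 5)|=4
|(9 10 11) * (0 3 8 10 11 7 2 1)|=14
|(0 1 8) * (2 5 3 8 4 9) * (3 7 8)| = 8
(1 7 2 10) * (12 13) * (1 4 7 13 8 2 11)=[0, 13, 10, 3, 7, 5, 6, 11, 2, 9, 4, 1, 8, 12]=(1 13 12 8 2 10 4 7 11)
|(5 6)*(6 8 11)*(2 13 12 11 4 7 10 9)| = 11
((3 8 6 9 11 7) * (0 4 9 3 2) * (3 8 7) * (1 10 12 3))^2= ((0 4 9 11 1 10 12 3 7 2)(6 8))^2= (0 9 1 12 7)(2 4 11 10 3)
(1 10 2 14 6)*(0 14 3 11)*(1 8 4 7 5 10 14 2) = (0 2 3 11)(1 14 6 8 4 7 5 10) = [2, 14, 3, 11, 7, 10, 8, 5, 4, 9, 1, 0, 12, 13, 6]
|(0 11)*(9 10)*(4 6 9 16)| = |(0 11)(4 6 9 10 16)| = 10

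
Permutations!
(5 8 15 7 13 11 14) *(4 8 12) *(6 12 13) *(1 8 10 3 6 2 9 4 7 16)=(1 8 15 16)(2 9 4 10 3 6 12 7)(5 13 11 14)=[0, 8, 9, 6, 10, 13, 12, 2, 15, 4, 3, 14, 7, 11, 5, 16, 1]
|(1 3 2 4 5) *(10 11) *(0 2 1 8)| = |(0 2 4 5 8)(1 3)(10 11)| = 10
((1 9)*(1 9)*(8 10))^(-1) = ((8 10))^(-1) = (8 10)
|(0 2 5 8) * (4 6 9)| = 12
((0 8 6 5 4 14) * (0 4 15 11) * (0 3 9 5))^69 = (3 11 15 5 9)(4 14) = ((0 8 6)(3 9 5 15 11)(4 14))^69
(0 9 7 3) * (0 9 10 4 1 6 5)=[10, 6, 2, 9, 1, 0, 5, 3, 8, 7, 4]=(0 10 4 1 6 5)(3 9 7)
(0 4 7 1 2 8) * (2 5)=(0 4 7 1 5 2 8)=[4, 5, 8, 3, 7, 2, 6, 1, 0]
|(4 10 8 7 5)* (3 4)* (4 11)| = 7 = |(3 11 4 10 8 7 5)|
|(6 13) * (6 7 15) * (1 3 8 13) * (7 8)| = 10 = |(1 3 7 15 6)(8 13)|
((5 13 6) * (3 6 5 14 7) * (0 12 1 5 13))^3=((0 12 1 5)(3 6 14 7))^3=(0 5 1 12)(3 7 14 6)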